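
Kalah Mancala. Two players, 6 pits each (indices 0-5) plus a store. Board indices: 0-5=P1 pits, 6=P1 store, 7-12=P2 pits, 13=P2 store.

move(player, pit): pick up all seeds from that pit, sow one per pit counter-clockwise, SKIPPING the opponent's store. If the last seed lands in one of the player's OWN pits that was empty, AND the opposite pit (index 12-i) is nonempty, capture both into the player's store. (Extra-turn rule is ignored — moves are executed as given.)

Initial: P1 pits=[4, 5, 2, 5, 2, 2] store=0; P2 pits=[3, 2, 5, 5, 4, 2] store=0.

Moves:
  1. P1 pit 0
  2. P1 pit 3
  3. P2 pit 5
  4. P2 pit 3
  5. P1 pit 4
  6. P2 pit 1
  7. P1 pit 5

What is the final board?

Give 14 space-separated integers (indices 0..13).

Move 1: P1 pit0 -> P1=[0,6,3,6,3,2](0) P2=[3,2,5,5,4,2](0)
Move 2: P1 pit3 -> P1=[0,6,3,0,4,3](1) P2=[4,3,6,5,4,2](0)
Move 3: P2 pit5 -> P1=[1,6,3,0,4,3](1) P2=[4,3,6,5,4,0](1)
Move 4: P2 pit3 -> P1=[2,7,3,0,4,3](1) P2=[4,3,6,0,5,1](2)
Move 5: P1 pit4 -> P1=[2,7,3,0,0,4](2) P2=[5,4,6,0,5,1](2)
Move 6: P2 pit1 -> P1=[2,7,3,0,0,4](2) P2=[5,0,7,1,6,2](2)
Move 7: P1 pit5 -> P1=[2,7,3,0,0,0](3) P2=[6,1,8,1,6,2](2)

Answer: 2 7 3 0 0 0 3 6 1 8 1 6 2 2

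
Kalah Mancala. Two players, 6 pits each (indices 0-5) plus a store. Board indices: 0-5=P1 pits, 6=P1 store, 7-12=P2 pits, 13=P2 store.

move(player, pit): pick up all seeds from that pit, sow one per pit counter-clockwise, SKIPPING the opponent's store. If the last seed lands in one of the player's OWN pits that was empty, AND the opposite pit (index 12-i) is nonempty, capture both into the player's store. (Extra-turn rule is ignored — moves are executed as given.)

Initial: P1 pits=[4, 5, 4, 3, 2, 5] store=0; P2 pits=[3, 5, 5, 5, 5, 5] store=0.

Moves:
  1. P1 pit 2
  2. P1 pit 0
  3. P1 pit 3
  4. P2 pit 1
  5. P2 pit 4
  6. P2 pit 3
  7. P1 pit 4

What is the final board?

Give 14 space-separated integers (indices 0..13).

Answer: 3 8 3 1 0 8 3 5 1 7 0 1 8 3

Derivation:
Move 1: P1 pit2 -> P1=[4,5,0,4,3,6](1) P2=[3,5,5,5,5,5](0)
Move 2: P1 pit0 -> P1=[0,6,1,5,4,6](1) P2=[3,5,5,5,5,5](0)
Move 3: P1 pit3 -> P1=[0,6,1,0,5,7](2) P2=[4,6,5,5,5,5](0)
Move 4: P2 pit1 -> P1=[1,6,1,0,5,7](2) P2=[4,0,6,6,6,6](1)
Move 5: P2 pit4 -> P1=[2,7,2,1,5,7](2) P2=[4,0,6,6,0,7](2)
Move 6: P2 pit3 -> P1=[3,8,3,1,5,7](2) P2=[4,0,6,0,1,8](3)
Move 7: P1 pit4 -> P1=[3,8,3,1,0,8](3) P2=[5,1,7,0,1,8](3)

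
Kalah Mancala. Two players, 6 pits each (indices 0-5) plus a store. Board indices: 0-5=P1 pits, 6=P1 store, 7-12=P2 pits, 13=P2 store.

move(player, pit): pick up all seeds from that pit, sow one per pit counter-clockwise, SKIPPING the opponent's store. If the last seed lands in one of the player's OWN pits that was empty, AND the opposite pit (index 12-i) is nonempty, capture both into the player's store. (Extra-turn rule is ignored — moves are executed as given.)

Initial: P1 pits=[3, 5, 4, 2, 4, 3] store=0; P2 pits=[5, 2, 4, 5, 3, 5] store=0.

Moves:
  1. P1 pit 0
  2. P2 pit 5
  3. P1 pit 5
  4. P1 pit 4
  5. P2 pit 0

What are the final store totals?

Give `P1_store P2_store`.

Move 1: P1 pit0 -> P1=[0,6,5,3,4,3](0) P2=[5,2,4,5,3,5](0)
Move 2: P2 pit5 -> P1=[1,7,6,4,4,3](0) P2=[5,2,4,5,3,0](1)
Move 3: P1 pit5 -> P1=[1,7,6,4,4,0](1) P2=[6,3,4,5,3,0](1)
Move 4: P1 pit4 -> P1=[1,7,6,4,0,1](2) P2=[7,4,4,5,3,0](1)
Move 5: P2 pit0 -> P1=[2,7,6,4,0,1](2) P2=[0,5,5,6,4,1](2)

Answer: 2 2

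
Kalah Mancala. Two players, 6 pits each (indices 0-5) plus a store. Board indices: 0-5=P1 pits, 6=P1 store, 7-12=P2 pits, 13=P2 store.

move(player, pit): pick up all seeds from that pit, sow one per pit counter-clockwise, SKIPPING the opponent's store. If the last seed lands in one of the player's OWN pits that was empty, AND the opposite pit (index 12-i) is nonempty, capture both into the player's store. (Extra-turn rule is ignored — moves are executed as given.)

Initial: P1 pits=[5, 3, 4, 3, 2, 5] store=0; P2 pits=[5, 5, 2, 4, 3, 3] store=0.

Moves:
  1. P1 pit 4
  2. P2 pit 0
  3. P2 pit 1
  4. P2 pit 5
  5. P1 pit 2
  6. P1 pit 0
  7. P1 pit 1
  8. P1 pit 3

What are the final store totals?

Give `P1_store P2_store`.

Answer: 5 2

Derivation:
Move 1: P1 pit4 -> P1=[5,3,4,3,0,6](1) P2=[5,5,2,4,3,3](0)
Move 2: P2 pit0 -> P1=[5,3,4,3,0,6](1) P2=[0,6,3,5,4,4](0)
Move 3: P2 pit1 -> P1=[6,3,4,3,0,6](1) P2=[0,0,4,6,5,5](1)
Move 4: P2 pit5 -> P1=[7,4,5,4,0,6](1) P2=[0,0,4,6,5,0](2)
Move 5: P1 pit2 -> P1=[7,4,0,5,1,7](2) P2=[1,0,4,6,5,0](2)
Move 6: P1 pit0 -> P1=[0,5,1,6,2,8](3) P2=[2,0,4,6,5,0](2)
Move 7: P1 pit1 -> P1=[0,0,2,7,3,9](4) P2=[2,0,4,6,5,0](2)
Move 8: P1 pit3 -> P1=[0,0,2,0,4,10](5) P2=[3,1,5,7,5,0](2)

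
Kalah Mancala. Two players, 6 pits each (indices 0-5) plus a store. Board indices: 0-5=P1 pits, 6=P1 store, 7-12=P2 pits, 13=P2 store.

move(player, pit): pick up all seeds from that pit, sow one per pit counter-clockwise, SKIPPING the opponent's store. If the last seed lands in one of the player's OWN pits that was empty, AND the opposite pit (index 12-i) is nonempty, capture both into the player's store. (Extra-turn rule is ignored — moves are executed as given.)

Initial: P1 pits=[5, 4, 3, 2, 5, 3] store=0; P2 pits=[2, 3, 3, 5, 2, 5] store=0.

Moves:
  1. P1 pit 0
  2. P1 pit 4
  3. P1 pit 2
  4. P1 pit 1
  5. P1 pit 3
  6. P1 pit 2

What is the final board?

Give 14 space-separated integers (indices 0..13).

Answer: 0 0 0 0 3 8 9 4 5 0 6 2 5 0

Derivation:
Move 1: P1 pit0 -> P1=[0,5,4,3,6,4](0) P2=[2,3,3,5,2,5](0)
Move 2: P1 pit4 -> P1=[0,5,4,3,0,5](1) P2=[3,4,4,6,2,5](0)
Move 3: P1 pit2 -> P1=[0,5,0,4,1,6](2) P2=[3,4,4,6,2,5](0)
Move 4: P1 pit1 -> P1=[0,0,1,5,2,7](3) P2=[3,4,4,6,2,5](0)
Move 5: P1 pit3 -> P1=[0,0,1,0,3,8](4) P2=[4,5,4,6,2,5](0)
Move 6: P1 pit2 -> P1=[0,0,0,0,3,8](9) P2=[4,5,0,6,2,5](0)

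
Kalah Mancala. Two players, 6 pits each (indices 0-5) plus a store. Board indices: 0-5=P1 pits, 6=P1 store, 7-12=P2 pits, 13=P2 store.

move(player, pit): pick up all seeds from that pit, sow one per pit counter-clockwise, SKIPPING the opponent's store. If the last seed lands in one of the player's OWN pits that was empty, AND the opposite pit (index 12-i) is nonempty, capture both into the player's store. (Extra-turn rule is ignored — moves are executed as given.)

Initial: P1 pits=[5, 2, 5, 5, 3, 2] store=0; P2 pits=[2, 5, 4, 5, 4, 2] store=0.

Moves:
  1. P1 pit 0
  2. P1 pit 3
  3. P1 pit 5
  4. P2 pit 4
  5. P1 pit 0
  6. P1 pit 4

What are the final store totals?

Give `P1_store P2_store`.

Answer: 3 1

Derivation:
Move 1: P1 pit0 -> P1=[0,3,6,6,4,3](0) P2=[2,5,4,5,4,2](0)
Move 2: P1 pit3 -> P1=[0,3,6,0,5,4](1) P2=[3,6,5,5,4,2](0)
Move 3: P1 pit5 -> P1=[0,3,6,0,5,0](2) P2=[4,7,6,5,4,2](0)
Move 4: P2 pit4 -> P1=[1,4,6,0,5,0](2) P2=[4,7,6,5,0,3](1)
Move 5: P1 pit0 -> P1=[0,5,6,0,5,0](2) P2=[4,7,6,5,0,3](1)
Move 6: P1 pit4 -> P1=[0,5,6,0,0,1](3) P2=[5,8,7,5,0,3](1)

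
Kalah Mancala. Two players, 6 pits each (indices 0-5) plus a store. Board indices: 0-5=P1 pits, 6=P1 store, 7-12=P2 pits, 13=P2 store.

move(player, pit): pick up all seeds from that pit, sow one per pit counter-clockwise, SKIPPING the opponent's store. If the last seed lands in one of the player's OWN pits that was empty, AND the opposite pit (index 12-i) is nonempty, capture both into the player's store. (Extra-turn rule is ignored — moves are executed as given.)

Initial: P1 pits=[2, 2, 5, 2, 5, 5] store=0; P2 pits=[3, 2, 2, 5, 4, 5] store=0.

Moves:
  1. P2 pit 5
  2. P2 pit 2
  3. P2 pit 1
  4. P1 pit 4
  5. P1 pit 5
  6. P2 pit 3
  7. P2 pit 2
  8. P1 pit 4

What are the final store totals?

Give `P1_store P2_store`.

Answer: 8 2

Derivation:
Move 1: P2 pit5 -> P1=[3,3,6,3,5,5](0) P2=[3,2,2,5,4,0](1)
Move 2: P2 pit2 -> P1=[3,3,6,3,5,5](0) P2=[3,2,0,6,5,0](1)
Move 3: P2 pit1 -> P1=[3,3,6,3,5,5](0) P2=[3,0,1,7,5,0](1)
Move 4: P1 pit4 -> P1=[3,3,6,3,0,6](1) P2=[4,1,2,7,5,0](1)
Move 5: P1 pit5 -> P1=[3,3,6,3,0,0](2) P2=[5,2,3,8,6,0](1)
Move 6: P2 pit3 -> P1=[4,4,7,4,1,0](2) P2=[5,2,3,0,7,1](2)
Move 7: P2 pit2 -> P1=[4,4,7,4,1,0](2) P2=[5,2,0,1,8,2](2)
Move 8: P1 pit4 -> P1=[4,4,7,4,0,0](8) P2=[0,2,0,1,8,2](2)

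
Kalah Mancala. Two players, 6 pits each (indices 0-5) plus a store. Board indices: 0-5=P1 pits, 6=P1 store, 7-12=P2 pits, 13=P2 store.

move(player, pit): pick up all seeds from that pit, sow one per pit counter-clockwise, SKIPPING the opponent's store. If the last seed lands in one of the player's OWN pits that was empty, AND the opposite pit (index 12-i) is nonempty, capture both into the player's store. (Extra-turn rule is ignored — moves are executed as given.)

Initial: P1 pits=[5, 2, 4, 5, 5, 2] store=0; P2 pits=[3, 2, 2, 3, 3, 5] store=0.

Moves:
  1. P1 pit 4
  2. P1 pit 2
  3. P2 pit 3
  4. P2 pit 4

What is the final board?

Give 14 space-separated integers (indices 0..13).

Answer: 6 3 0 6 1 4 2 4 3 3 0 0 7 2

Derivation:
Move 1: P1 pit4 -> P1=[5,2,4,5,0,3](1) P2=[4,3,3,3,3,5](0)
Move 2: P1 pit2 -> P1=[5,2,0,6,1,4](2) P2=[4,3,3,3,3,5](0)
Move 3: P2 pit3 -> P1=[5,2,0,6,1,4](2) P2=[4,3,3,0,4,6](1)
Move 4: P2 pit4 -> P1=[6,3,0,6,1,4](2) P2=[4,3,3,0,0,7](2)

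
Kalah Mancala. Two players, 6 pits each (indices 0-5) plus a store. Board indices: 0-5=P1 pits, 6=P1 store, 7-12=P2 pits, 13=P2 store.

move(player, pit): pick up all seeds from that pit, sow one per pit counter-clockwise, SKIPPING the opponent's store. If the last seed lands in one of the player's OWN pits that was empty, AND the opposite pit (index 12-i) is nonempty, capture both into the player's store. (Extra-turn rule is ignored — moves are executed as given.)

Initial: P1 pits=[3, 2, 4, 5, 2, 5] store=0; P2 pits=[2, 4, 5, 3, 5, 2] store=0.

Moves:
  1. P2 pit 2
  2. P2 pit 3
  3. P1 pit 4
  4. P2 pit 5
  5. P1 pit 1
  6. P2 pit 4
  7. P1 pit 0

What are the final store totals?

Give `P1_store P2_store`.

Move 1: P2 pit2 -> P1=[4,2,4,5,2,5](0) P2=[2,4,0,4,6,3](1)
Move 2: P2 pit3 -> P1=[5,2,4,5,2,5](0) P2=[2,4,0,0,7,4](2)
Move 3: P1 pit4 -> P1=[5,2,4,5,0,6](1) P2=[2,4,0,0,7,4](2)
Move 4: P2 pit5 -> P1=[6,3,5,5,0,6](1) P2=[2,4,0,0,7,0](3)
Move 5: P1 pit1 -> P1=[6,0,6,6,0,6](6) P2=[2,0,0,0,7,0](3)
Move 6: P2 pit4 -> P1=[7,1,7,7,1,6](6) P2=[2,0,0,0,0,1](4)
Move 7: P1 pit0 -> P1=[0,2,8,8,2,7](7) P2=[3,0,0,0,0,1](4)

Answer: 7 4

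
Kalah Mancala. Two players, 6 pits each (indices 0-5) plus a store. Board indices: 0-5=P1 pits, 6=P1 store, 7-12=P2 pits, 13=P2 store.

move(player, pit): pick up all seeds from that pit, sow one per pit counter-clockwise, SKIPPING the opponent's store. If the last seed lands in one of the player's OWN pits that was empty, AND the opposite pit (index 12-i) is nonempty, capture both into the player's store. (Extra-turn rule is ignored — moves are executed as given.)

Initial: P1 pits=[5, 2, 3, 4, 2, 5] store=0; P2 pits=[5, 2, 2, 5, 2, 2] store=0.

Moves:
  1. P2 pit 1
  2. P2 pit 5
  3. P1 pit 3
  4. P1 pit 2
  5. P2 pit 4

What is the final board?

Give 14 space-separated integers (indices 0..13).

Answer: 6 2 0 1 4 7 1 6 0 3 6 0 1 2

Derivation:
Move 1: P2 pit1 -> P1=[5,2,3,4,2,5](0) P2=[5,0,3,6,2,2](0)
Move 2: P2 pit5 -> P1=[6,2,3,4,2,5](0) P2=[5,0,3,6,2,0](1)
Move 3: P1 pit3 -> P1=[6,2,3,0,3,6](1) P2=[6,0,3,6,2,0](1)
Move 4: P1 pit2 -> P1=[6,2,0,1,4,7](1) P2=[6,0,3,6,2,0](1)
Move 5: P2 pit4 -> P1=[6,2,0,1,4,7](1) P2=[6,0,3,6,0,1](2)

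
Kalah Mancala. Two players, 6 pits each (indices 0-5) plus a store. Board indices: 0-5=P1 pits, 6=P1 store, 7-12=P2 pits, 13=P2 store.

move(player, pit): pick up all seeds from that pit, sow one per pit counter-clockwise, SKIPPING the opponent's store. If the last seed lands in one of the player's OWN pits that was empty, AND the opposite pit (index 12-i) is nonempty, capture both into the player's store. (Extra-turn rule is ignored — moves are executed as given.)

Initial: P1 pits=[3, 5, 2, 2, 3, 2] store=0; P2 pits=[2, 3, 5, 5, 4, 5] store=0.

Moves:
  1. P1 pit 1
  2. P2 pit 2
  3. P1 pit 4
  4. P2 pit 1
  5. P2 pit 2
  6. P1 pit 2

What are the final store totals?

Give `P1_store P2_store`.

Answer: 2 1

Derivation:
Move 1: P1 pit1 -> P1=[3,0,3,3,4,3](1) P2=[2,3,5,5,4,5](0)
Move 2: P2 pit2 -> P1=[4,0,3,3,4,3](1) P2=[2,3,0,6,5,6](1)
Move 3: P1 pit4 -> P1=[4,0,3,3,0,4](2) P2=[3,4,0,6,5,6](1)
Move 4: P2 pit1 -> P1=[4,0,3,3,0,4](2) P2=[3,0,1,7,6,7](1)
Move 5: P2 pit2 -> P1=[4,0,3,3,0,4](2) P2=[3,0,0,8,6,7](1)
Move 6: P1 pit2 -> P1=[4,0,0,4,1,5](2) P2=[3,0,0,8,6,7](1)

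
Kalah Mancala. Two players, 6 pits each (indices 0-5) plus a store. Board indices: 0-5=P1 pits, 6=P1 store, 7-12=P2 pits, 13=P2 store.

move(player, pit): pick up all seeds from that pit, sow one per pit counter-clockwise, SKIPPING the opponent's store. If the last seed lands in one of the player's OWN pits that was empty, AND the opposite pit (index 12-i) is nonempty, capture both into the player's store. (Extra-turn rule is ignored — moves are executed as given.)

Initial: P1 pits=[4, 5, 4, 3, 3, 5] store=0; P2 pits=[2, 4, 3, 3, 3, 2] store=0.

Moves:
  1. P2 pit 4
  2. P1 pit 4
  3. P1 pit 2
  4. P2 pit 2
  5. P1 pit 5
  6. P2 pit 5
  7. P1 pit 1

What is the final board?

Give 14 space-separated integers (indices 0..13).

Answer: 6 0 2 6 2 1 4 5 5 1 5 2 0 2

Derivation:
Move 1: P2 pit4 -> P1=[5,5,4,3,3,5](0) P2=[2,4,3,3,0,3](1)
Move 2: P1 pit4 -> P1=[5,5,4,3,0,6](1) P2=[3,4,3,3,0,3](1)
Move 3: P1 pit2 -> P1=[5,5,0,4,1,7](2) P2=[3,4,3,3,0,3](1)
Move 4: P2 pit2 -> P1=[5,5,0,4,1,7](2) P2=[3,4,0,4,1,4](1)
Move 5: P1 pit5 -> P1=[5,5,0,4,1,0](3) P2=[4,5,1,5,2,5](1)
Move 6: P2 pit5 -> P1=[6,6,1,5,1,0](3) P2=[4,5,1,5,2,0](2)
Move 7: P1 pit1 -> P1=[6,0,2,6,2,1](4) P2=[5,5,1,5,2,0](2)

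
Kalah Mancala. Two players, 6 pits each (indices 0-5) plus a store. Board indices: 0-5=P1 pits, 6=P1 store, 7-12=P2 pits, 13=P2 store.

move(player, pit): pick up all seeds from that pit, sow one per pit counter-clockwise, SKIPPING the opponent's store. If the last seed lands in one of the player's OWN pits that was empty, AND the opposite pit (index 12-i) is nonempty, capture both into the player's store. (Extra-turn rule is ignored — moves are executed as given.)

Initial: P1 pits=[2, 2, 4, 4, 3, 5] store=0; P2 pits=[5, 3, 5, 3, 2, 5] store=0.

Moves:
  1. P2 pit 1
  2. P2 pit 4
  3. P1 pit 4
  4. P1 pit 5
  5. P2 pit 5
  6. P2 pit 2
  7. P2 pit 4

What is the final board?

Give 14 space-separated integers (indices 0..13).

Answer: 5 4 6 5 1 0 2 7 1 0 6 0 2 4

Derivation:
Move 1: P2 pit1 -> P1=[2,2,4,4,3,5](0) P2=[5,0,6,4,3,5](0)
Move 2: P2 pit4 -> P1=[3,2,4,4,3,5](0) P2=[5,0,6,4,0,6](1)
Move 3: P1 pit4 -> P1=[3,2,4,4,0,6](1) P2=[6,0,6,4,0,6](1)
Move 4: P1 pit5 -> P1=[3,2,4,4,0,0](2) P2=[7,1,7,5,1,6](1)
Move 5: P2 pit5 -> P1=[4,3,5,5,1,0](2) P2=[7,1,7,5,1,0](2)
Move 6: P2 pit2 -> P1=[5,4,6,5,1,0](2) P2=[7,1,0,6,2,1](3)
Move 7: P2 pit4 -> P1=[5,4,6,5,1,0](2) P2=[7,1,0,6,0,2](4)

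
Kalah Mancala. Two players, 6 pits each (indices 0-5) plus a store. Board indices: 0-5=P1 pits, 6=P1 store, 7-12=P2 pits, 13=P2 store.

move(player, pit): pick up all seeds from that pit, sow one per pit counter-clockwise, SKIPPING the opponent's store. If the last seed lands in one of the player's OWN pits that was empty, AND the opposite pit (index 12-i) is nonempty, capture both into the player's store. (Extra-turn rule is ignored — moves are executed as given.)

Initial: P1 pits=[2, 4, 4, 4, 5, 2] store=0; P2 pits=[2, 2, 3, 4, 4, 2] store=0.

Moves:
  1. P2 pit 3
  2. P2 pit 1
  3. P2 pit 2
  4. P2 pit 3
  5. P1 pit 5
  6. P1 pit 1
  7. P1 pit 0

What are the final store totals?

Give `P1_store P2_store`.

Move 1: P2 pit3 -> P1=[3,4,4,4,5,2](0) P2=[2,2,3,0,5,3](1)
Move 2: P2 pit1 -> P1=[3,4,0,4,5,2](0) P2=[2,0,4,0,5,3](6)
Move 3: P2 pit2 -> P1=[3,4,0,4,5,2](0) P2=[2,0,0,1,6,4](7)
Move 4: P2 pit3 -> P1=[3,4,0,4,5,2](0) P2=[2,0,0,0,7,4](7)
Move 5: P1 pit5 -> P1=[3,4,0,4,5,0](1) P2=[3,0,0,0,7,4](7)
Move 6: P1 pit1 -> P1=[3,0,1,5,6,0](5) P2=[0,0,0,0,7,4](7)
Move 7: P1 pit0 -> P1=[0,1,2,6,6,0](5) P2=[0,0,0,0,7,4](7)

Answer: 5 7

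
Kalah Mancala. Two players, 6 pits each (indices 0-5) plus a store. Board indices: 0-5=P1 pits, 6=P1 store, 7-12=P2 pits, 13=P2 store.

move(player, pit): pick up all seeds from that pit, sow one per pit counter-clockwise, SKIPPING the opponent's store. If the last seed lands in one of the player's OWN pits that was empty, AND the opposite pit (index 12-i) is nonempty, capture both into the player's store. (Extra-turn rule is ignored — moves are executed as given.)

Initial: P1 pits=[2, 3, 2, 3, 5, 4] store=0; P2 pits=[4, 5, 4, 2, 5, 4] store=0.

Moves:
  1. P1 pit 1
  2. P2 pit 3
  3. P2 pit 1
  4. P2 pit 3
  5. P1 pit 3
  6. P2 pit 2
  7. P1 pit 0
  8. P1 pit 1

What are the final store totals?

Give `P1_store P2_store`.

Move 1: P1 pit1 -> P1=[2,0,3,4,6,4](0) P2=[4,5,4,2,5,4](0)
Move 2: P2 pit3 -> P1=[2,0,3,4,6,4](0) P2=[4,5,4,0,6,5](0)
Move 3: P2 pit1 -> P1=[2,0,3,4,6,4](0) P2=[4,0,5,1,7,6](1)
Move 4: P2 pit3 -> P1=[2,0,3,4,6,4](0) P2=[4,0,5,0,8,6](1)
Move 5: P1 pit3 -> P1=[2,0,3,0,7,5](1) P2=[5,0,5,0,8,6](1)
Move 6: P2 pit2 -> P1=[3,0,3,0,7,5](1) P2=[5,0,0,1,9,7](2)
Move 7: P1 pit0 -> P1=[0,1,4,1,7,5](1) P2=[5,0,0,1,9,7](2)
Move 8: P1 pit1 -> P1=[0,0,5,1,7,5](1) P2=[5,0,0,1,9,7](2)

Answer: 1 2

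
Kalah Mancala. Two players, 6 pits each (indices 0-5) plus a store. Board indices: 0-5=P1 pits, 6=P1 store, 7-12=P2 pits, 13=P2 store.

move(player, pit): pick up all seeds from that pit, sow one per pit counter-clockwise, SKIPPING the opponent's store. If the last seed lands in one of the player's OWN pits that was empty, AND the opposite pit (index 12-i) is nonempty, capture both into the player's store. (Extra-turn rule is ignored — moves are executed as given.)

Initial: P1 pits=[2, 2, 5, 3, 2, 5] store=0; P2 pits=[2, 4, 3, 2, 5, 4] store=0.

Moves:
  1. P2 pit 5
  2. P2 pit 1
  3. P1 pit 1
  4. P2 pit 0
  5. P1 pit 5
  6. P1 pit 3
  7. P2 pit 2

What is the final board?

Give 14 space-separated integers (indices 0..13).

Answer: 1 1 7 0 4 1 2 2 2 0 5 7 1 6

Derivation:
Move 1: P2 pit5 -> P1=[3,3,6,3,2,5](0) P2=[2,4,3,2,5,0](1)
Move 2: P2 pit1 -> P1=[0,3,6,3,2,5](0) P2=[2,0,4,3,6,0](5)
Move 3: P1 pit1 -> P1=[0,0,7,4,3,5](0) P2=[2,0,4,3,6,0](5)
Move 4: P2 pit0 -> P1=[0,0,7,4,3,5](0) P2=[0,1,5,3,6,0](5)
Move 5: P1 pit5 -> P1=[0,0,7,4,3,0](1) P2=[1,2,6,4,6,0](5)
Move 6: P1 pit3 -> P1=[0,0,7,0,4,1](2) P2=[2,2,6,4,6,0](5)
Move 7: P2 pit2 -> P1=[1,1,7,0,4,1](2) P2=[2,2,0,5,7,1](6)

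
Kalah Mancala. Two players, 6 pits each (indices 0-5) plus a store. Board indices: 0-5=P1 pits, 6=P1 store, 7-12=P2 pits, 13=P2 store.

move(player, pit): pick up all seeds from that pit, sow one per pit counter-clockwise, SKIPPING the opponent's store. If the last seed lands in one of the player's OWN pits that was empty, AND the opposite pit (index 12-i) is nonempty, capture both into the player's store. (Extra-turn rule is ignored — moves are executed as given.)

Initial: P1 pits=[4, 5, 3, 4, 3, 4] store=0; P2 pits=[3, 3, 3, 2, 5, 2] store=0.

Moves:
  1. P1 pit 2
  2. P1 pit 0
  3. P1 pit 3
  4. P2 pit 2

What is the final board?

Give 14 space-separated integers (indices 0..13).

Move 1: P1 pit2 -> P1=[4,5,0,5,4,5](0) P2=[3,3,3,2,5,2](0)
Move 2: P1 pit0 -> P1=[0,6,1,6,5,5](0) P2=[3,3,3,2,5,2](0)
Move 3: P1 pit3 -> P1=[0,6,1,0,6,6](1) P2=[4,4,4,2,5,2](0)
Move 4: P2 pit2 -> P1=[0,6,1,0,6,6](1) P2=[4,4,0,3,6,3](1)

Answer: 0 6 1 0 6 6 1 4 4 0 3 6 3 1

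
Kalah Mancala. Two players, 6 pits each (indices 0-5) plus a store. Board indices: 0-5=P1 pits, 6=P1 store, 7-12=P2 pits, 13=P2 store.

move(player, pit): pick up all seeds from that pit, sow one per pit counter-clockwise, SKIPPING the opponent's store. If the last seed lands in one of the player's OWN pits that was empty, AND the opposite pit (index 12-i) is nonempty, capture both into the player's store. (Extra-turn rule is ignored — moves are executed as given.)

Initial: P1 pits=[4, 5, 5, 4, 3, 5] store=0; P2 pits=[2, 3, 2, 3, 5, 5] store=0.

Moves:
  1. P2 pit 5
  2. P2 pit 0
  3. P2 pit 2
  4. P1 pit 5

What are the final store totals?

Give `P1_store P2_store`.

Answer: 1 7

Derivation:
Move 1: P2 pit5 -> P1=[5,6,6,5,3,5](0) P2=[2,3,2,3,5,0](1)
Move 2: P2 pit0 -> P1=[5,6,6,5,3,5](0) P2=[0,4,3,3,5,0](1)
Move 3: P2 pit2 -> P1=[0,6,6,5,3,5](0) P2=[0,4,0,4,6,0](7)
Move 4: P1 pit5 -> P1=[0,6,6,5,3,0](1) P2=[1,5,1,5,6,0](7)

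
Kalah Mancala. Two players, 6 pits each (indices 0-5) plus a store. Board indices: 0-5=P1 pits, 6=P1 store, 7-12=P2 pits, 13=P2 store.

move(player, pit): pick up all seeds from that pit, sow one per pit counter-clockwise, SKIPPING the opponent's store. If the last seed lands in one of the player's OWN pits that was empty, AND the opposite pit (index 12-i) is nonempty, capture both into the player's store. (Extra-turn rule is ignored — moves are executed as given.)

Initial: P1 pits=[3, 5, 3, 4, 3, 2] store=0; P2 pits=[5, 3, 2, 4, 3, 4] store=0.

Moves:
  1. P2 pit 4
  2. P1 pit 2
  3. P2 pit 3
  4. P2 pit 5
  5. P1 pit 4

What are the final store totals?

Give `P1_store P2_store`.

Answer: 1 3

Derivation:
Move 1: P2 pit4 -> P1=[4,5,3,4,3,2](0) P2=[5,3,2,4,0,5](1)
Move 2: P1 pit2 -> P1=[4,5,0,5,4,3](0) P2=[5,3,2,4,0,5](1)
Move 3: P2 pit3 -> P1=[5,5,0,5,4,3](0) P2=[5,3,2,0,1,6](2)
Move 4: P2 pit5 -> P1=[6,6,1,6,5,3](0) P2=[5,3,2,0,1,0](3)
Move 5: P1 pit4 -> P1=[6,6,1,6,0,4](1) P2=[6,4,3,0,1,0](3)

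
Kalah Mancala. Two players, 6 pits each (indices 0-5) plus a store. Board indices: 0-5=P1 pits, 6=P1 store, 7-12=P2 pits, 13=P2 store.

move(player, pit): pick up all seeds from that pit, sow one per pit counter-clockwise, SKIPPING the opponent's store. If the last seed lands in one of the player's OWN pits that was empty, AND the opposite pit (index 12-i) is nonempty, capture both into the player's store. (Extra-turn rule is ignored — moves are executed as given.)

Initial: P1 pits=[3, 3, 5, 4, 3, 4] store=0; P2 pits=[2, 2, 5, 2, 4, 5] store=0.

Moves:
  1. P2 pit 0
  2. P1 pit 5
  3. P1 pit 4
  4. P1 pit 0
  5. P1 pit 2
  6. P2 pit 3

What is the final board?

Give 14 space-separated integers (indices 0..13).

Answer: 0 4 0 6 1 2 3 3 5 7 0 5 6 0

Derivation:
Move 1: P2 pit0 -> P1=[3,3,5,4,3,4](0) P2=[0,3,6,2,4,5](0)
Move 2: P1 pit5 -> P1=[3,3,5,4,3,0](1) P2=[1,4,7,2,4,5](0)
Move 3: P1 pit4 -> P1=[3,3,5,4,0,1](2) P2=[2,4,7,2,4,5](0)
Move 4: P1 pit0 -> P1=[0,4,6,5,0,1](2) P2=[2,4,7,2,4,5](0)
Move 5: P1 pit2 -> P1=[0,4,0,6,1,2](3) P2=[3,5,7,2,4,5](0)
Move 6: P2 pit3 -> P1=[0,4,0,6,1,2](3) P2=[3,5,7,0,5,6](0)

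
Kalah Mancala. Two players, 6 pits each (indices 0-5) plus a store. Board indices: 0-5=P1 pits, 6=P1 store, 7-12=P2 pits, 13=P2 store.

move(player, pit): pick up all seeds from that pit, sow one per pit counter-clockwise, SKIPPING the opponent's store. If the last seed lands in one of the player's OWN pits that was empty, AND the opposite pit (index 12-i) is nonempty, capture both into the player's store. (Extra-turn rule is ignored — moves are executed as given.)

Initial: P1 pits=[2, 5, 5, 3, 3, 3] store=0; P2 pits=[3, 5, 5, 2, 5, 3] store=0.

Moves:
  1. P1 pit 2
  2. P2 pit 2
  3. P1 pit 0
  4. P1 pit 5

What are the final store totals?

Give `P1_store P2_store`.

Answer: 2 1

Derivation:
Move 1: P1 pit2 -> P1=[2,5,0,4,4,4](1) P2=[4,5,5,2,5,3](0)
Move 2: P2 pit2 -> P1=[3,5,0,4,4,4](1) P2=[4,5,0,3,6,4](1)
Move 3: P1 pit0 -> P1=[0,6,1,5,4,4](1) P2=[4,5,0,3,6,4](1)
Move 4: P1 pit5 -> P1=[0,6,1,5,4,0](2) P2=[5,6,1,3,6,4](1)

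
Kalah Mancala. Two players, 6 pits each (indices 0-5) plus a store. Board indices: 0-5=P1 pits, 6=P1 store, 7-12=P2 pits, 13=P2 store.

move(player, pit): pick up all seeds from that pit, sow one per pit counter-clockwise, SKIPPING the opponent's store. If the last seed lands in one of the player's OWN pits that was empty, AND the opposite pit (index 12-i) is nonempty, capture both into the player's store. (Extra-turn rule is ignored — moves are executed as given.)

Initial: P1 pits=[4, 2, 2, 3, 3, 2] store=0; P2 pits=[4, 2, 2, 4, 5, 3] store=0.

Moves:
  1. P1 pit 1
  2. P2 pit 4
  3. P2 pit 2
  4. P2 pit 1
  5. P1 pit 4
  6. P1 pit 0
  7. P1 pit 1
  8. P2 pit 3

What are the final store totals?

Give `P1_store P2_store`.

Move 1: P1 pit1 -> P1=[4,0,3,4,3,2](0) P2=[4,2,2,4,5,3](0)
Move 2: P2 pit4 -> P1=[5,1,4,4,3,2](0) P2=[4,2,2,4,0,4](1)
Move 3: P2 pit2 -> P1=[5,0,4,4,3,2](0) P2=[4,2,0,5,0,4](3)
Move 4: P2 pit1 -> P1=[5,0,4,4,3,2](0) P2=[4,0,1,6,0,4](3)
Move 5: P1 pit4 -> P1=[5,0,4,4,0,3](1) P2=[5,0,1,6,0,4](3)
Move 6: P1 pit0 -> P1=[0,1,5,5,1,4](1) P2=[5,0,1,6,0,4](3)
Move 7: P1 pit1 -> P1=[0,0,6,5,1,4](1) P2=[5,0,1,6,0,4](3)
Move 8: P2 pit3 -> P1=[1,1,7,5,1,4](1) P2=[5,0,1,0,1,5](4)

Answer: 1 4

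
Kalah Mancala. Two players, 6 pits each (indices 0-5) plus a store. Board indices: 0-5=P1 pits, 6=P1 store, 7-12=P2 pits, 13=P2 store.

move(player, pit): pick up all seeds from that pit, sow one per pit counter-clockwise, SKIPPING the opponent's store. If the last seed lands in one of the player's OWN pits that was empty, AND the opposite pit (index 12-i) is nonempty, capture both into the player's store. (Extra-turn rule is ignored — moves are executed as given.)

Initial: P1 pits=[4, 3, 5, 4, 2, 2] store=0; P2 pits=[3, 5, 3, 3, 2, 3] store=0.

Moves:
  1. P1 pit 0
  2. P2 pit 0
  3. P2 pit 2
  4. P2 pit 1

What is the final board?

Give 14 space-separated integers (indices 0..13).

Move 1: P1 pit0 -> P1=[0,4,6,5,3,2](0) P2=[3,5,3,3,2,3](0)
Move 2: P2 pit0 -> P1=[0,4,6,5,3,2](0) P2=[0,6,4,4,2,3](0)
Move 3: P2 pit2 -> P1=[0,4,6,5,3,2](0) P2=[0,6,0,5,3,4](1)
Move 4: P2 pit1 -> P1=[1,4,6,5,3,2](0) P2=[0,0,1,6,4,5](2)

Answer: 1 4 6 5 3 2 0 0 0 1 6 4 5 2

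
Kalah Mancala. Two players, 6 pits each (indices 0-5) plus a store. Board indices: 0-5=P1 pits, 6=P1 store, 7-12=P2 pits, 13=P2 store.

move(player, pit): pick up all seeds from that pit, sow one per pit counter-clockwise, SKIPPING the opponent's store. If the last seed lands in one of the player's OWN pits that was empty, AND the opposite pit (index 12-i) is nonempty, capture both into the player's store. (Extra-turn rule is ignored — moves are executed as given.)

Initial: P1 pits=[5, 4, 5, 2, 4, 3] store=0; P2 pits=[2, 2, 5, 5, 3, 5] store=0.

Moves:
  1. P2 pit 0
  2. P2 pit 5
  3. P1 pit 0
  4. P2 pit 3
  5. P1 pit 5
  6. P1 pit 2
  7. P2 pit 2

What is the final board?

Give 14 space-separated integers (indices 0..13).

Answer: 2 8 1 6 6 1 3 2 5 0 1 5 2 3

Derivation:
Move 1: P2 pit0 -> P1=[5,4,5,2,4,3](0) P2=[0,3,6,5,3,5](0)
Move 2: P2 pit5 -> P1=[6,5,6,3,4,3](0) P2=[0,3,6,5,3,0](1)
Move 3: P1 pit0 -> P1=[0,6,7,4,5,4](1) P2=[0,3,6,5,3,0](1)
Move 4: P2 pit3 -> P1=[1,7,7,4,5,4](1) P2=[0,3,6,0,4,1](2)
Move 5: P1 pit5 -> P1=[1,7,7,4,5,0](2) P2=[1,4,7,0,4,1](2)
Move 6: P1 pit2 -> P1=[1,7,0,5,6,1](3) P2=[2,5,8,0,4,1](2)
Move 7: P2 pit2 -> P1=[2,8,1,6,6,1](3) P2=[2,5,0,1,5,2](3)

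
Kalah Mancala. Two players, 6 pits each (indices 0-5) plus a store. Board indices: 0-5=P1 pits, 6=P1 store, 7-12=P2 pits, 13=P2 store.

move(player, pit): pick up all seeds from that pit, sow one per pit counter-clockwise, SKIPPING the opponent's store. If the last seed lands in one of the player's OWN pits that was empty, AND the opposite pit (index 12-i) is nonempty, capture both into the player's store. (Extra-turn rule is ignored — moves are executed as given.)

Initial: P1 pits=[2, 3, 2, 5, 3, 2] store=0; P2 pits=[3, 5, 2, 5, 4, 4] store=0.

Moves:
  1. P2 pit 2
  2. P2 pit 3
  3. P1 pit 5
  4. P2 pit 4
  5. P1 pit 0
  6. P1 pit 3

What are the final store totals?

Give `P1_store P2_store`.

Answer: 2 2

Derivation:
Move 1: P2 pit2 -> P1=[2,3,2,5,3,2](0) P2=[3,5,0,6,5,4](0)
Move 2: P2 pit3 -> P1=[3,4,3,5,3,2](0) P2=[3,5,0,0,6,5](1)
Move 3: P1 pit5 -> P1=[3,4,3,5,3,0](1) P2=[4,5,0,0,6,5](1)
Move 4: P2 pit4 -> P1=[4,5,4,6,3,0](1) P2=[4,5,0,0,0,6](2)
Move 5: P1 pit0 -> P1=[0,6,5,7,4,0](1) P2=[4,5,0,0,0,6](2)
Move 6: P1 pit3 -> P1=[0,6,5,0,5,1](2) P2=[5,6,1,1,0,6](2)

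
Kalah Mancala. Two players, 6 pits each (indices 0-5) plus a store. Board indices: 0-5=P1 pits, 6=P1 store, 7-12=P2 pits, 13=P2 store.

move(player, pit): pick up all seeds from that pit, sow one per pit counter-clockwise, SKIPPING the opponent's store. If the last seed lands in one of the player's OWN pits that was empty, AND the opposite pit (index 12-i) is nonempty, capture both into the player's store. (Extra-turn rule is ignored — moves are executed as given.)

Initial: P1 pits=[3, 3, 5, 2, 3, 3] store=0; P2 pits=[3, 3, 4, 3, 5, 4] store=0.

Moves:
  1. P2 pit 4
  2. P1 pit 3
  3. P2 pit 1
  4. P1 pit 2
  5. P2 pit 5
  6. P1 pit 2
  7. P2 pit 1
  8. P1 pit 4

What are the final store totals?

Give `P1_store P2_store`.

Move 1: P2 pit4 -> P1=[4,4,6,2,3,3](0) P2=[3,3,4,3,0,5](1)
Move 2: P1 pit3 -> P1=[4,4,6,0,4,4](0) P2=[3,3,4,3,0,5](1)
Move 3: P2 pit1 -> P1=[4,0,6,0,4,4](0) P2=[3,0,5,4,0,5](6)
Move 4: P1 pit2 -> P1=[4,0,0,1,5,5](1) P2=[4,1,5,4,0,5](6)
Move 5: P2 pit5 -> P1=[5,1,1,2,5,5](1) P2=[4,1,5,4,0,0](7)
Move 6: P1 pit2 -> P1=[5,1,0,3,5,5](1) P2=[4,1,5,4,0,0](7)
Move 7: P2 pit1 -> P1=[5,1,0,3,5,5](1) P2=[4,0,6,4,0,0](7)
Move 8: P1 pit4 -> P1=[5,1,0,3,0,6](2) P2=[5,1,7,4,0,0](7)

Answer: 2 7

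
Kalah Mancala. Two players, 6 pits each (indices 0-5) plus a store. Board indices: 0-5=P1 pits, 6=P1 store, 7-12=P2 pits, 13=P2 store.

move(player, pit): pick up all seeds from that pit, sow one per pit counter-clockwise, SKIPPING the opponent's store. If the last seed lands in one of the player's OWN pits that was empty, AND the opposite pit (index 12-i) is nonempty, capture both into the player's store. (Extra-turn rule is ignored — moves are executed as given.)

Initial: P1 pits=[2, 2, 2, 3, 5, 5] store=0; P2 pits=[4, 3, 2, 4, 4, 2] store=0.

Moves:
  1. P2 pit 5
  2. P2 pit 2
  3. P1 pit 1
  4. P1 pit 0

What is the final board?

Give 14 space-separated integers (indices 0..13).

Answer: 0 1 4 5 5 5 0 4 3 0 5 5 0 1

Derivation:
Move 1: P2 pit5 -> P1=[3,2,2,3,5,5](0) P2=[4,3,2,4,4,0](1)
Move 2: P2 pit2 -> P1=[3,2,2,3,5,5](0) P2=[4,3,0,5,5,0](1)
Move 3: P1 pit1 -> P1=[3,0,3,4,5,5](0) P2=[4,3,0,5,5,0](1)
Move 4: P1 pit0 -> P1=[0,1,4,5,5,5](0) P2=[4,3,0,5,5,0](1)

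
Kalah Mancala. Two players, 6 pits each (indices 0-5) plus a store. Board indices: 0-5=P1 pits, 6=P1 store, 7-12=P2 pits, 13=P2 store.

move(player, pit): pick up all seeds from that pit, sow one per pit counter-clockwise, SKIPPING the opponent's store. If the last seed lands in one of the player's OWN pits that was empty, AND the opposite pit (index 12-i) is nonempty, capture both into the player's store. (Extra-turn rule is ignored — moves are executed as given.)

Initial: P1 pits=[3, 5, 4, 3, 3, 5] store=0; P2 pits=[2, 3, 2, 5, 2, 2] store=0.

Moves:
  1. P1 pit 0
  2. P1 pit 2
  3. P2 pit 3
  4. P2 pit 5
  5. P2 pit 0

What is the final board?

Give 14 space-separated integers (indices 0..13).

Answer: 2 8 0 5 4 6 1 0 4 3 1 3 0 2

Derivation:
Move 1: P1 pit0 -> P1=[0,6,5,4,3,5](0) P2=[2,3,2,5,2,2](0)
Move 2: P1 pit2 -> P1=[0,6,0,5,4,6](1) P2=[3,3,2,5,2,2](0)
Move 3: P2 pit3 -> P1=[1,7,0,5,4,6](1) P2=[3,3,2,0,3,3](1)
Move 4: P2 pit5 -> P1=[2,8,0,5,4,6](1) P2=[3,3,2,0,3,0](2)
Move 5: P2 pit0 -> P1=[2,8,0,5,4,6](1) P2=[0,4,3,1,3,0](2)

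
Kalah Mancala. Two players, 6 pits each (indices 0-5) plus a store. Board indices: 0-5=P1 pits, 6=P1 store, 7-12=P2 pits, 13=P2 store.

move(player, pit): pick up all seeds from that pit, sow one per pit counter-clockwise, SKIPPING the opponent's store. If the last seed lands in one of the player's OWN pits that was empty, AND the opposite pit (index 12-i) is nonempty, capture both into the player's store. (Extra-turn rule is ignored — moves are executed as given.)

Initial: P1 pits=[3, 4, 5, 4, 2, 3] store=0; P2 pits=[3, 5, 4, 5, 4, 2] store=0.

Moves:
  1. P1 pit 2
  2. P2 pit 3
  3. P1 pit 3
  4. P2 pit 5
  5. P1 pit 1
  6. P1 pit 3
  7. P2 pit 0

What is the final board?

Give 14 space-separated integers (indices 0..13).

Move 1: P1 pit2 -> P1=[3,4,0,5,3,4](1) P2=[4,5,4,5,4,2](0)
Move 2: P2 pit3 -> P1=[4,5,0,5,3,4](1) P2=[4,5,4,0,5,3](1)
Move 3: P1 pit3 -> P1=[4,5,0,0,4,5](2) P2=[5,6,4,0,5,3](1)
Move 4: P2 pit5 -> P1=[5,6,0,0,4,5](2) P2=[5,6,4,0,5,0](2)
Move 5: P1 pit1 -> P1=[5,0,1,1,5,6](3) P2=[6,6,4,0,5,0](2)
Move 6: P1 pit3 -> P1=[5,0,1,0,6,6](3) P2=[6,6,4,0,5,0](2)
Move 7: P2 pit0 -> P1=[5,0,1,0,6,6](3) P2=[0,7,5,1,6,1](3)

Answer: 5 0 1 0 6 6 3 0 7 5 1 6 1 3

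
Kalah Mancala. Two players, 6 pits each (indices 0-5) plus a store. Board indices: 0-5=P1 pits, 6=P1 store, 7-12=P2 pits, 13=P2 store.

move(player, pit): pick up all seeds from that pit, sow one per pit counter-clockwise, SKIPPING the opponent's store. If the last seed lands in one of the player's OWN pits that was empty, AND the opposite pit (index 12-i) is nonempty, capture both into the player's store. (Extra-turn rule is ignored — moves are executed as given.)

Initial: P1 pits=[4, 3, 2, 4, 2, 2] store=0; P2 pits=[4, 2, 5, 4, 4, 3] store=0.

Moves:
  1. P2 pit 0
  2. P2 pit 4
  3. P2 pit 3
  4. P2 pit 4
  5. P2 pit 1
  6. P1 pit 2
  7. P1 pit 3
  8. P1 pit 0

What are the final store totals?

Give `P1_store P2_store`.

Answer: 2 8

Derivation:
Move 1: P2 pit0 -> P1=[4,3,2,4,2,2](0) P2=[0,3,6,5,5,3](0)
Move 2: P2 pit4 -> P1=[5,4,3,4,2,2](0) P2=[0,3,6,5,0,4](1)
Move 3: P2 pit3 -> P1=[6,5,3,4,2,2](0) P2=[0,3,6,0,1,5](2)
Move 4: P2 pit4 -> P1=[6,5,3,4,2,2](0) P2=[0,3,6,0,0,6](2)
Move 5: P2 pit1 -> P1=[6,0,3,4,2,2](0) P2=[0,0,7,1,0,6](8)
Move 6: P1 pit2 -> P1=[6,0,0,5,3,3](0) P2=[0,0,7,1,0,6](8)
Move 7: P1 pit3 -> P1=[6,0,0,0,4,4](1) P2=[1,1,7,1,0,6](8)
Move 8: P1 pit0 -> P1=[0,1,1,1,5,5](2) P2=[1,1,7,1,0,6](8)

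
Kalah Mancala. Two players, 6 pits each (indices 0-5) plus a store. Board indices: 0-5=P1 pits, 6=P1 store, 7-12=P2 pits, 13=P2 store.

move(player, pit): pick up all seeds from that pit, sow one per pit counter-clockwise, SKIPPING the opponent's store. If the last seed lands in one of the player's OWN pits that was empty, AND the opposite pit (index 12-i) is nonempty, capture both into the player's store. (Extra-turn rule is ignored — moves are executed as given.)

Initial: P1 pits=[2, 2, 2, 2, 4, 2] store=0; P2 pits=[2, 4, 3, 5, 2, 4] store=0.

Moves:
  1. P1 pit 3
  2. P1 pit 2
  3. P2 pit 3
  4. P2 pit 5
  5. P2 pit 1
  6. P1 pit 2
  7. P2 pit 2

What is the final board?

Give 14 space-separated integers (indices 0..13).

Move 1: P1 pit3 -> P1=[2,2,2,0,5,3](0) P2=[2,4,3,5,2,4](0)
Move 2: P1 pit2 -> P1=[2,2,0,1,6,3](0) P2=[2,4,3,5,2,4](0)
Move 3: P2 pit3 -> P1=[3,3,0,1,6,3](0) P2=[2,4,3,0,3,5](1)
Move 4: P2 pit5 -> P1=[4,4,1,2,6,3](0) P2=[2,4,3,0,3,0](2)
Move 5: P2 pit1 -> P1=[0,4,1,2,6,3](0) P2=[2,0,4,1,4,0](7)
Move 6: P1 pit2 -> P1=[0,4,0,3,6,3](0) P2=[2,0,4,1,4,0](7)
Move 7: P2 pit2 -> P1=[0,4,0,3,6,3](0) P2=[2,0,0,2,5,1](8)

Answer: 0 4 0 3 6 3 0 2 0 0 2 5 1 8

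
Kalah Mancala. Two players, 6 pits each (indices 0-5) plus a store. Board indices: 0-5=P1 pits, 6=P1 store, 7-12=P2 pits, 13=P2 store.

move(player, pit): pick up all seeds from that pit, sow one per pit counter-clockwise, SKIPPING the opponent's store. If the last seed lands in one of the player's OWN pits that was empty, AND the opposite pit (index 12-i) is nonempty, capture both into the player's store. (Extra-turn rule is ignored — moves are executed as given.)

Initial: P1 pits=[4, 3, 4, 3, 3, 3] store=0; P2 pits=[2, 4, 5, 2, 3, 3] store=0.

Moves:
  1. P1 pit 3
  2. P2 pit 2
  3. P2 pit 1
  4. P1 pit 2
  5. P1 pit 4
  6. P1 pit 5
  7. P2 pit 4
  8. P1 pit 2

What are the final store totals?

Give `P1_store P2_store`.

Move 1: P1 pit3 -> P1=[4,3,4,0,4,4](1) P2=[2,4,5,2,3,3](0)
Move 2: P2 pit2 -> P1=[5,3,4,0,4,4](1) P2=[2,4,0,3,4,4](1)
Move 3: P2 pit1 -> P1=[5,3,4,0,4,4](1) P2=[2,0,1,4,5,5](1)
Move 4: P1 pit2 -> P1=[5,3,0,1,5,5](2) P2=[2,0,1,4,5,5](1)
Move 5: P1 pit4 -> P1=[5,3,0,1,0,6](3) P2=[3,1,2,4,5,5](1)
Move 6: P1 pit5 -> P1=[5,3,0,1,0,0](4) P2=[4,2,3,5,6,5](1)
Move 7: P2 pit4 -> P1=[6,4,1,2,0,0](4) P2=[4,2,3,5,0,6](2)
Move 8: P1 pit2 -> P1=[6,4,0,3,0,0](4) P2=[4,2,3,5,0,6](2)

Answer: 4 2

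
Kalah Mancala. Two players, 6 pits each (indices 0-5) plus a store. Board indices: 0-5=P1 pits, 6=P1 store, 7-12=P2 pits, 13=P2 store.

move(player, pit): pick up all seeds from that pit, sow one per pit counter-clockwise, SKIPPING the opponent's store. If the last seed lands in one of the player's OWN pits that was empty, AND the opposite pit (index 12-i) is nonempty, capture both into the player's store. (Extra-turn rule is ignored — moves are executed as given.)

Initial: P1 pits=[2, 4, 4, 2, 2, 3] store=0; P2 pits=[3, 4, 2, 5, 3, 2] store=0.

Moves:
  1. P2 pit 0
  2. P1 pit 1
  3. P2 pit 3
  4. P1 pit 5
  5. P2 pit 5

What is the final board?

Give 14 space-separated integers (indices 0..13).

Move 1: P2 pit0 -> P1=[2,4,4,2,2,3](0) P2=[0,5,3,6,3,2](0)
Move 2: P1 pit1 -> P1=[2,0,5,3,3,4](0) P2=[0,5,3,6,3,2](0)
Move 3: P2 pit3 -> P1=[3,1,6,3,3,4](0) P2=[0,5,3,0,4,3](1)
Move 4: P1 pit5 -> P1=[3,1,6,3,3,0](1) P2=[1,6,4,0,4,3](1)
Move 5: P2 pit5 -> P1=[4,2,6,3,3,0](1) P2=[1,6,4,0,4,0](2)

Answer: 4 2 6 3 3 0 1 1 6 4 0 4 0 2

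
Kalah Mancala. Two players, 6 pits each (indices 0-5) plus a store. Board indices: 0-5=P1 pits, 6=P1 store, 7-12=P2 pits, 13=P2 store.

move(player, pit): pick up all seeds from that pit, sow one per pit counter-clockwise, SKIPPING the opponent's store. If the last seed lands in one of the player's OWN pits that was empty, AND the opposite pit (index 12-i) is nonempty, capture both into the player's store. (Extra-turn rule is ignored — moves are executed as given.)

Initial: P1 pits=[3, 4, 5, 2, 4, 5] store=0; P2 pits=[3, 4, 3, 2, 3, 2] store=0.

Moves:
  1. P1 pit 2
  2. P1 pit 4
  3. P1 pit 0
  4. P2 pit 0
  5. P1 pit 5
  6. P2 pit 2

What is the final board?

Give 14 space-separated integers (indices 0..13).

Answer: 1 6 1 4 0 0 3 1 7 0 5 6 5 1

Derivation:
Move 1: P1 pit2 -> P1=[3,4,0,3,5,6](1) P2=[4,4,3,2,3,2](0)
Move 2: P1 pit4 -> P1=[3,4,0,3,0,7](2) P2=[5,5,4,2,3,2](0)
Move 3: P1 pit0 -> P1=[0,5,1,4,0,7](2) P2=[5,5,4,2,3,2](0)
Move 4: P2 pit0 -> P1=[0,5,1,4,0,7](2) P2=[0,6,5,3,4,3](0)
Move 5: P1 pit5 -> P1=[0,5,1,4,0,0](3) P2=[1,7,6,4,5,4](0)
Move 6: P2 pit2 -> P1=[1,6,1,4,0,0](3) P2=[1,7,0,5,6,5](1)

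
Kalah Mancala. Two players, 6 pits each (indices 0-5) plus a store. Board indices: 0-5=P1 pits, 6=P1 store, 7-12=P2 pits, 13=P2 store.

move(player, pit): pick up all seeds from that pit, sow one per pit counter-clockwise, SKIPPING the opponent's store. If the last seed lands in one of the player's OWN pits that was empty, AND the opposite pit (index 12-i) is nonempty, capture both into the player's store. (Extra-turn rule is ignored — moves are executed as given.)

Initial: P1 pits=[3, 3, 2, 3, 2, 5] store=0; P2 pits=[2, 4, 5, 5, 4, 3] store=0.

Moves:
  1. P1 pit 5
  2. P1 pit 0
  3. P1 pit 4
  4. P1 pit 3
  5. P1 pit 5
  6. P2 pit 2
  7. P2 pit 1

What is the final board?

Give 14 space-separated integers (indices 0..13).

Answer: 1 5 3 0 1 0 4 5 0 1 8 6 5 2

Derivation:
Move 1: P1 pit5 -> P1=[3,3,2,3,2,0](1) P2=[3,5,6,6,4,3](0)
Move 2: P1 pit0 -> P1=[0,4,3,4,2,0](1) P2=[3,5,6,6,4,3](0)
Move 3: P1 pit4 -> P1=[0,4,3,4,0,1](2) P2=[3,5,6,6,4,3](0)
Move 4: P1 pit3 -> P1=[0,4,3,0,1,2](3) P2=[4,5,6,6,4,3](0)
Move 5: P1 pit5 -> P1=[0,4,3,0,1,0](4) P2=[5,5,6,6,4,3](0)
Move 6: P2 pit2 -> P1=[1,5,3,0,1,0](4) P2=[5,5,0,7,5,4](1)
Move 7: P2 pit1 -> P1=[1,5,3,0,1,0](4) P2=[5,0,1,8,6,5](2)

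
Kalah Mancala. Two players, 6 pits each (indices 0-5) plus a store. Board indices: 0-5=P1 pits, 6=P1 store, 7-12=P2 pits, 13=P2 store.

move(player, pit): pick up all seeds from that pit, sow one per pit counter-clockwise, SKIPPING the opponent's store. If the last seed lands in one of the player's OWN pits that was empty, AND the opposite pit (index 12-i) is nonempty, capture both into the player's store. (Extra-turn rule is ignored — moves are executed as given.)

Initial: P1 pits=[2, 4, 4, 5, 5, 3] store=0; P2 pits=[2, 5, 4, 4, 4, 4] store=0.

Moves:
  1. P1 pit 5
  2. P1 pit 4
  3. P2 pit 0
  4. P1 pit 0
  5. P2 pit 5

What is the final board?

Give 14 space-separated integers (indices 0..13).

Move 1: P1 pit5 -> P1=[2,4,4,5,5,0](1) P2=[3,6,4,4,4,4](0)
Move 2: P1 pit4 -> P1=[2,4,4,5,0,1](2) P2=[4,7,5,4,4,4](0)
Move 3: P2 pit0 -> P1=[2,4,4,5,0,1](2) P2=[0,8,6,5,5,4](0)
Move 4: P1 pit0 -> P1=[0,5,5,5,0,1](2) P2=[0,8,6,5,5,4](0)
Move 5: P2 pit5 -> P1=[1,6,6,5,0,1](2) P2=[0,8,6,5,5,0](1)

Answer: 1 6 6 5 0 1 2 0 8 6 5 5 0 1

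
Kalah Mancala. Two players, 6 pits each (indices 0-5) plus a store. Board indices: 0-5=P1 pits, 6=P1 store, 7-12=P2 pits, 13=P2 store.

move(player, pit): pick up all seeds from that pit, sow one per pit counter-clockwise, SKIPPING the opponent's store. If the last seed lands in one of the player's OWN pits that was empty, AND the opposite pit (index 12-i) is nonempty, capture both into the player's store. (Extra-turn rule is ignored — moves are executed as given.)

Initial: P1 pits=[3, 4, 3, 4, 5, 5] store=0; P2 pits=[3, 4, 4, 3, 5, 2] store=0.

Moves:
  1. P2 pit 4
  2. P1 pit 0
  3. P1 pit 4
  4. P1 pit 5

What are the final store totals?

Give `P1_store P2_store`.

Answer: 2 1

Derivation:
Move 1: P2 pit4 -> P1=[4,5,4,4,5,5](0) P2=[3,4,4,3,0,3](1)
Move 2: P1 pit0 -> P1=[0,6,5,5,6,5](0) P2=[3,4,4,3,0,3](1)
Move 3: P1 pit4 -> P1=[0,6,5,5,0,6](1) P2=[4,5,5,4,0,3](1)
Move 4: P1 pit5 -> P1=[0,6,5,5,0,0](2) P2=[5,6,6,5,1,3](1)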